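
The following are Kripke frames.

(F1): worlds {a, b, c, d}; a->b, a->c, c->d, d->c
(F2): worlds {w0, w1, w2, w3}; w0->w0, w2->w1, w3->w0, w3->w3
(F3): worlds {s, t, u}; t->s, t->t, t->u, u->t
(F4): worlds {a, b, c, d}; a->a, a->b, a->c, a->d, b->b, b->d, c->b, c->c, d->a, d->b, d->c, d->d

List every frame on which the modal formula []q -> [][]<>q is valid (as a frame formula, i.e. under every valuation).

(F1), (F2), (F4)

This is the axiom for a generalized confluence (Geach) condition; its first-order frame correspondent is forall x forall z (x R^2 z -> exists w (xRw & zRw)).
(F1): satisfies the condition.
(F2): satisfies the condition.
(F3): fails — tR²s but no w with tRw and sRw.
(F4): satisfies the condition.
Valid on: (F1), (F2), (F4).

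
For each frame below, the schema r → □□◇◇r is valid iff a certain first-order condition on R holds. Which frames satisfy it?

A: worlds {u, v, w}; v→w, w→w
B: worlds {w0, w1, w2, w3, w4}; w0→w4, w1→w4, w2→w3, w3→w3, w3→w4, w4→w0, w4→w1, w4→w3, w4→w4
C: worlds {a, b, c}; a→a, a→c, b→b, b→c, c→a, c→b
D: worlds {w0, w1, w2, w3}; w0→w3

This is the axiom for a generalized confluence (Geach) condition; its first-order frame correspondent is ∀x ∀z (xR²z → ∃w (x = w ∧ zR²w)).
A: fails — vR²w but no t with v=t and wR²t.
B: fails — w2R²w3 but no w with w2=w and w3R²w.
C: holds.
D: holds.

C, D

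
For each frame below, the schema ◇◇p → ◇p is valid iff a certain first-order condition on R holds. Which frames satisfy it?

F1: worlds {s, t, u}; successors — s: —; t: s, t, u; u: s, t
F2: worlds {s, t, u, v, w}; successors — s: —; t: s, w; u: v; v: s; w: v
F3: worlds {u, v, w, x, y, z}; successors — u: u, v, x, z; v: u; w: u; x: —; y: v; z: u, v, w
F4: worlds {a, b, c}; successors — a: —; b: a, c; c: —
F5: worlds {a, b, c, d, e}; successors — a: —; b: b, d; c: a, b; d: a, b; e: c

F4

The schema corresponds to transitivity: ∀x ∀y ∀z (Rxy ∧ Ryz → Rxz).
F1: fails — Rut and Rtu but not Ruu.
F2: fails — Ruv and Rvs but not Rus.
F3: fails — Ruz and Rzw but not Ruw.
F4: holds.
F5: fails — Rec and Rcb but not Reb.
Valid on: F4.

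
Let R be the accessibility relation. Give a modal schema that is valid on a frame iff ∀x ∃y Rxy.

The condition is seriality. The D schema □s → ◇s defines it.
Suppose □s→◇s is valid. At any x set V(s)=W. Then □s at x, so ◇s at x, so x has a successor.

□s → ◇s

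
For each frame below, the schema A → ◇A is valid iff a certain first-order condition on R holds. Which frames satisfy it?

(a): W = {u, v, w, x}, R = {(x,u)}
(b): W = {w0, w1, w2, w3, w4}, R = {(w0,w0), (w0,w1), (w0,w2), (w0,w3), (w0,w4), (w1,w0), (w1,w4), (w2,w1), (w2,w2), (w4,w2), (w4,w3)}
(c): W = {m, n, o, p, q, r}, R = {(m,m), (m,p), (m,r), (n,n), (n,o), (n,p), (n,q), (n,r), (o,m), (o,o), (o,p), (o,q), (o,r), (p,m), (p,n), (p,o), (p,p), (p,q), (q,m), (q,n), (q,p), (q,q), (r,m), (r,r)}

(c)

This is the axiom for reflexivity; its first-order frame correspondent is ∀x Rxx.
(a): fails — world u does not see itself.
(b): fails — world w1 does not see itself.
(c): holds.
Valid on: (c).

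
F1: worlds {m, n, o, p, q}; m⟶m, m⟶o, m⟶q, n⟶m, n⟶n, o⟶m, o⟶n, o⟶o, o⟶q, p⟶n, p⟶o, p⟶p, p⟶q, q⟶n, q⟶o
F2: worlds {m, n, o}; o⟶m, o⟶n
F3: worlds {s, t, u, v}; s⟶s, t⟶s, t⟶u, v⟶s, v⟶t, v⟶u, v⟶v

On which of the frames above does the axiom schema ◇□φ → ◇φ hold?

F1

Frame correspondent (Sahlqvist): ∀x ∀y (xRy → ∃w (yRw ∧ xRw)) — i.e. a generalized confluence (Geach) condition.
F1: holds.
F2: fails — oRm but no w with mRw and oRw.
F3: fails — tRu but no w with uRw and tRw.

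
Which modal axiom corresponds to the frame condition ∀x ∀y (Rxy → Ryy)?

This is shift-reflexivity; the standard corresponding axiom is T□: □(□s → s).

□(□s → s)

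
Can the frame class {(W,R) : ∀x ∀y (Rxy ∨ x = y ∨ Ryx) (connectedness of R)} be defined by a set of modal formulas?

Modal frame validity is preserved under disjoint unions.
Take 3 disjoint single-world reflexive frames: each is trivially connected, but their disjoint union has 3 worlds with no edge between distinct components, so it is not connected.
So no modal formula (or set of formulas) defines exactly the connected frames.

No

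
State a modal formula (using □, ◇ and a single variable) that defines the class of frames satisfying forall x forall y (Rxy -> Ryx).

The condition is symmetry. The B schema q → □◇q defines it.

q → □◇q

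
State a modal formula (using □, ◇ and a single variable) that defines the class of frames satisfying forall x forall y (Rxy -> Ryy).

The condition is shift-reflexivity. The T□ schema □(□s → s) defines it.
Suppose □(□s→s) is valid. Take Rxy and set V(s)={w : Ryw}. Then at y, □s holds; since □(□s→s) at x, □s→s at y, so s at y, i.e. Ryy.

□(□s → s)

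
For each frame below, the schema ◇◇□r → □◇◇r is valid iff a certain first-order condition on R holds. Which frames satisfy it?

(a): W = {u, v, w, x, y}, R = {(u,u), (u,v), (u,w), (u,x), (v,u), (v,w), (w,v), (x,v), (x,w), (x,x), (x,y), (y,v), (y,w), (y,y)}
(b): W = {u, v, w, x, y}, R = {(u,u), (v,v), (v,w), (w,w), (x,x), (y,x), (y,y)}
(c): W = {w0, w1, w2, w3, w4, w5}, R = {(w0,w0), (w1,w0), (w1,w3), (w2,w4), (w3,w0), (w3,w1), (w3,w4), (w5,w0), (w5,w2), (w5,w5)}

(b)

This is the axiom for a generalized confluence (Geach) condition; its first-order frame correspondent is ∀x ∀y ∀z ((xR²y ∧ xRz) → ∃w (yRw ∧ zR²w)).
(a): fails — uR²w, uRw but no t with wRt and wR²t.
(b): satisfies the condition.
(c): fails — w1R²w4, w1Rw0 but no w with w4Rw and w0R²w.
Valid on: (b).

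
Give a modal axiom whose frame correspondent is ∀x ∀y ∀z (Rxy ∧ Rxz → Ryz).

A defining formula is ◇ψ → □◇ψ (the 5 axiom).
Suppose ◇ψ→□◇ψ is valid. Take Rxy, Rxz and set V(ψ)={y}. Then ◇ψ at x, so □◇ψ at x, so ◇ψ at z, so some w with Rzw has ψ; w=y, i.e. Rzy. By symmetry of the argument, Ryz.

◇ψ → □◇ψ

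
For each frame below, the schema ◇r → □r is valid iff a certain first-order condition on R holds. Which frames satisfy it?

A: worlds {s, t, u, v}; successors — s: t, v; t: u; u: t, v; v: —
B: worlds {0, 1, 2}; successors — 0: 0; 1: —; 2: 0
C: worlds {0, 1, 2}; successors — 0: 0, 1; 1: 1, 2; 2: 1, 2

Frame correspondent (Sahlqvist): ∀x ∀y ∀z (Rxy ∧ Rxz → y = z) — i.e. partial functionality.
A: fails — s sees both t and v.
B: ✓.
C: fails — 0 sees both 0 and 1.
Valid on: B.

B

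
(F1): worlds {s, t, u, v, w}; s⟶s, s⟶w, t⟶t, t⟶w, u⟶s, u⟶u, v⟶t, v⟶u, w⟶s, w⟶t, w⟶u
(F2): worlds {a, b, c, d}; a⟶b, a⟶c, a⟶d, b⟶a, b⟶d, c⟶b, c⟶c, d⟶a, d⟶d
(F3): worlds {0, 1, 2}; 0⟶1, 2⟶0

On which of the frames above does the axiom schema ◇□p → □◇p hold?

The schema corresponds to convergence: ∀x ∀y ∀z (Rxy ∧ Rxz → ∃w (Ryw ∧ Rzw)).
(F1): fails — Rvt and Rvu but t and u have no common successor.
(F2): fails — Rab and Rac but b and c have no common successor.
(F3): fails — R01 and R01 but 1 and 1 have no common successor.
Valid on no frame.

none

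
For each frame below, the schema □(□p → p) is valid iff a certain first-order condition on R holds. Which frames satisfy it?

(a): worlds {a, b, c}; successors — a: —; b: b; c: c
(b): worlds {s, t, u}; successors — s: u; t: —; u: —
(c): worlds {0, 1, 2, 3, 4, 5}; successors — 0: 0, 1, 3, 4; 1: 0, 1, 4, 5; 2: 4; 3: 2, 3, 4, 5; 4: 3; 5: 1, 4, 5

Frame correspondent (Sahlqvist): ∀x ∀y (Rxy → Ryy) — i.e. shift-reflexivity.
(a): condition met.
(b): fails — Rsu but not Ruu.
(c): fails — R34 but not R44.
Valid on: (a).

(a)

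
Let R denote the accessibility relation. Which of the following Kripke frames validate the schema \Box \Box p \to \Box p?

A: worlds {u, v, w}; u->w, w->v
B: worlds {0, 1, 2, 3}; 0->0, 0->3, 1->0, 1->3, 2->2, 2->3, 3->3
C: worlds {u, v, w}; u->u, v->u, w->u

B, C

This is the axiom for density; its first-order frame correspondent is \forall x \forall y (Rxy \to \exists z (Rxz \wedge Rzy)).
A: fails — Ruw but no z with Ruz and Rzw.
B: condition met.
C: condition met.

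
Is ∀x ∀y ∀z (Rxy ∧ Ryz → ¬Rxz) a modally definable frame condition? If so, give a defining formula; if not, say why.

Any modally definable frame class is closed under surjective bounded morphisms.
The 3-cycle (worlds 0,1,2 with 0→1→2→0) is intransitive. Mapping every world to a single reflexive point • is a surjective bounded morphism; the reflexive point is not intransitive (R••∧R•• but R••).
So no modal formula (or set of formulas) defines exactly the intransitive frames.

Not definable by any modal formula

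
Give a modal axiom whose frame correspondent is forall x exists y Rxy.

A defining formula is □r → ◇r (the D axiom).

□r → ◇r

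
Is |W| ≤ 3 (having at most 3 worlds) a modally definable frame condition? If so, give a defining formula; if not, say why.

Modal frame validity is preserved under disjoint unions.
Any modal formula valid on each of 4 disjoint one-world frames is valid on their disjoint union (validity is preserved under disjoint unions). Each one-world frame has |W|=1≤3, but the union has |W|=4.
So the class is not modally definable.

Not modally definable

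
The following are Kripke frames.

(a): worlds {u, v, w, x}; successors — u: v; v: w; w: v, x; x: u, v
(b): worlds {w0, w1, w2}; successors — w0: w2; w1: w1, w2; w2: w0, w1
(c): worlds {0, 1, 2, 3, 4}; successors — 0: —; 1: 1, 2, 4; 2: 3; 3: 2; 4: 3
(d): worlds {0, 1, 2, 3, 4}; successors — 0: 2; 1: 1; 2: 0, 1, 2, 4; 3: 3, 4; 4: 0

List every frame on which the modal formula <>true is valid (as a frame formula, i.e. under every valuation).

The schema corresponds to seriality: forall x exists y Rxy.
(a): holds.
(b): holds.
(c): fails — world 0 has no successor.
(d): holds.

(a), (b), (d)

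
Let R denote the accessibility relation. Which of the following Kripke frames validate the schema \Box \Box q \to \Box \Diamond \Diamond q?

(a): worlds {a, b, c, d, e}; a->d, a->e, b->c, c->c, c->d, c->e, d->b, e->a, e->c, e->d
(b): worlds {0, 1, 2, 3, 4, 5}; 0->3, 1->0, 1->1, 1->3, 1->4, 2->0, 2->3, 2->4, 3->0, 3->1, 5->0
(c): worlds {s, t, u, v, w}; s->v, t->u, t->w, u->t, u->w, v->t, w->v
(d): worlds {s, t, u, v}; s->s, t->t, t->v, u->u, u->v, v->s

Frame correspondent (Sahlqvist): \forall x \forall z (xRz \to \exists w (x R^2 w \wedge z R^2 w)) — i.e. a generalized confluence (Geach) condition.
(a): ✓.
(b): fails — 1R4 but no w with 1R²w and 4R²w.
(c): fails — sRv but no w* with sR²w* and vR²w*.
(d): ✓.

(a), (d)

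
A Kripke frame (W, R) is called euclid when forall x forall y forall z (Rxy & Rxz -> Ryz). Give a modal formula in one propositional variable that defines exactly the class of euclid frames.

The condition is the Euclidean property. The 5 schema ◇r → □◇r defines it.

◇r → □◇r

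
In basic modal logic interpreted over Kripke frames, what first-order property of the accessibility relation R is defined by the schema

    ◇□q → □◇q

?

Convergence

Suppose ◇□q→□◇q is valid. Take Rxy, Rxz and set V(q)={w : Ryw}. Then □q at y so ◇□q at x, so □◇q at x, so ◇q at z, giving w with Rzw and Ryw.
Conversely, any frame satisfying ∀x ∀y ∀z (Rxy ∧ Rxz → ∃w (Ryw ∧ Rzw)) validates the schema.
So the correspondent is convergence.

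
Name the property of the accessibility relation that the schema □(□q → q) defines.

Shift-reflexivity

This is the T□ axiom.
It corresponds to shift-reflexivity: ∀x ∀y (Rxy → Ryy).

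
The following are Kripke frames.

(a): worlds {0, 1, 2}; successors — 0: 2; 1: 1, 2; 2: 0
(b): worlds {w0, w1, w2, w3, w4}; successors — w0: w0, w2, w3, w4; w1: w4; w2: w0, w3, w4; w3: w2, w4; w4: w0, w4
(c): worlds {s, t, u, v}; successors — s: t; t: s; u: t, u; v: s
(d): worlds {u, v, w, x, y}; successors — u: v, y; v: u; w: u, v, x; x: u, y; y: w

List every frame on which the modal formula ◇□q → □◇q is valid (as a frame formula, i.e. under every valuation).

(b)

The schema corresponds to convergence: ∀x ∀y ∀z (Rxy ∧ Rxz → ∃w (Ryw ∧ Rzw)).
(a): fails — R12 and R11 but 2 and 1 have no common successor.
(b): ✓.
(c): fails — Rut and Ruu but t and u have no common successor.
(d): fails — Ruv and Ruy but v and y have no common successor.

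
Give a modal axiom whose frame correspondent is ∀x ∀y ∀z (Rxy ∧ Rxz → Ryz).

◇s → □◇s

A defining formula is ◇s → □◇s (the 5 axiom).
Suppose ◇s→□◇s is valid. Take Rxy, Rxz and set V(s)={y}. Then ◇s at x, so □◇s at x, so ◇s at z, so some w with Rzw has s; w=y, i.e. Rzy. By symmetry of the argument, Ryz.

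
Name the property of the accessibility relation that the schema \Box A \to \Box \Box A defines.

Suppose □A→□□A is valid. Take Rxy, Ryz and set V(A)={w : Rxw}. Then □A at x, so □□A at x, so □A at y, so A at z, i.e. Rxz.
The converse is a direct semantic check.
So the correspondent is transitivity.

Transitivity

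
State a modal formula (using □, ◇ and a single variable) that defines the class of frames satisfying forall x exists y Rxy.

A defining formula is □s → ◇s (the D axiom).
Suppose □s→◇s is valid. At any x set V(s)=W. Then □s at x, so ◇s at x, so x has a successor.

□s → ◇s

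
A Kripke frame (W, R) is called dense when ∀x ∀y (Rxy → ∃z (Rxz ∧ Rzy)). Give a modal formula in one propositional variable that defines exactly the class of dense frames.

A defining formula is □□s → □s (the C4 axiom).
Suppose □□s→□s is valid. Take Rxy and set V(s)={w : xR²w}. Then □□s at x, so □s at x, so s at y, i.e. ∃z(Rxz∧Rzy).

□□s → □s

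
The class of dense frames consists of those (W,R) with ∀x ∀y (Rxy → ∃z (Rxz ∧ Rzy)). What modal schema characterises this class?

The condition is density. The C4 schema □□r → □r defines it.
Suppose □□r→□r is valid. Take Rxy and set V(r)={w : xR²w}. Then □□r at x, so □r at x, so r at y, i.e. ∃z(Rxz∧Rzy).

□□r → □r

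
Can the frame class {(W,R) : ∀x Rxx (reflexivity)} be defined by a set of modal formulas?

Yes — defined by □q → q

This is a Sahlqvist condition; the T axiom □q → q defines it.
Suppose □q→q is valid. At any x set V(q)={w : Rxw}. Then □q holds at x, so q holds at x, i.e. Rxx.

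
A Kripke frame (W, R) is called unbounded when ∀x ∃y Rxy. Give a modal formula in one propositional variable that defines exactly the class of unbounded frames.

□r → ◇r

This is seriality; the standard corresponding axiom is D: □r → ◇r.
Suppose □r→◇r is valid. At any x set V(r)=W. Then □r at x, so ◇r at x, so x has a successor.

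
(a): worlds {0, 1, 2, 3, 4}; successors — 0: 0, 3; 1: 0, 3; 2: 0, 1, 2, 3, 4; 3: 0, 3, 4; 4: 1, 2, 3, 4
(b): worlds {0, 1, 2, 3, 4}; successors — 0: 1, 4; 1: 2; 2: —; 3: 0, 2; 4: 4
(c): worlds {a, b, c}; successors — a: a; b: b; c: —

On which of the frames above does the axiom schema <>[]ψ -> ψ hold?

(c)

Frame correspondent (Sahlqvist): forall x forall y (Rxy -> Ryx) — i.e. symmetry.
(a): fails — R10 but not R01.
(b): fails — R32 but not R23.
(c): ✓.
Valid on: (c).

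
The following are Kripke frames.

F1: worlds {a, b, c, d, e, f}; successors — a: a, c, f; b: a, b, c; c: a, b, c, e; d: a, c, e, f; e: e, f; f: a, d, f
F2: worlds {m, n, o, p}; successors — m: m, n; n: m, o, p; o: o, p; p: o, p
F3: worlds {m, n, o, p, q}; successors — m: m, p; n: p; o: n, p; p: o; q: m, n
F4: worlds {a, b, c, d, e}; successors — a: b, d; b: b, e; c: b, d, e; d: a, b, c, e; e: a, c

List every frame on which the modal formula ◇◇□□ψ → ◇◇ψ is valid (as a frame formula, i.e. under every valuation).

F1, F2, F4

This is the axiom for a generalized confluence (Geach) condition; its first-order frame correspondent is ∀x ∀y (xR²y → ∃w (yR²w ∧ xR²w)).
F1: ✓.
F2: ✓.
F3: fails — pR²n but no w with nR²w and pR²w.
F4: ✓.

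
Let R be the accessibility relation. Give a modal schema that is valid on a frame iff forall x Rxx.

A defining formula is □r → r (the T axiom).

□r → r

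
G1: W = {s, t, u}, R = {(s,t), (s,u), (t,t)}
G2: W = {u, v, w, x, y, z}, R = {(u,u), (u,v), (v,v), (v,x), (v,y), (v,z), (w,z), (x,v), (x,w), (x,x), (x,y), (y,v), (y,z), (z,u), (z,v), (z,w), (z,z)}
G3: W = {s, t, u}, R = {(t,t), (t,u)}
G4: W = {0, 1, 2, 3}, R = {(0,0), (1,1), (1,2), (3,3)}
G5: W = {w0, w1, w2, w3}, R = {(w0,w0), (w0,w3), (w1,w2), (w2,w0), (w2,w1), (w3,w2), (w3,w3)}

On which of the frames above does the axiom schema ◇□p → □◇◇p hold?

Frame correspondent (Sahlqvist): ∀x ∀y ∀z ((xRy ∧ xRz) → ∃w (yRw ∧ zR²w)) — i.e. a generalized confluence (Geach) condition.
G1: fails — sRt, sRu but no w with tRw and uR²w.
G2: satisfies the condition.
G3: fails — tRt, tRu but no w with tRw and uR²w.
G4: fails — 1R1, 1R2 but no w with 1Rw and 2R²w.
G5: fails — w2Rw1, w2Rw1 but no w with w1Rw and w1R²w.
Valid on: G2.

G2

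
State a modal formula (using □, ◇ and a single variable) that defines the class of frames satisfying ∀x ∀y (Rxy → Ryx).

The condition is symmetry. The B schema r → □◇r defines it.
Suppose r→□◇r is valid. Take Rxy and set V(r)={x}. Then r at x, so □◇r at x, so ◇r at y, so some z with Ryz has r; z=x, i.e. Ryx.

r → □◇r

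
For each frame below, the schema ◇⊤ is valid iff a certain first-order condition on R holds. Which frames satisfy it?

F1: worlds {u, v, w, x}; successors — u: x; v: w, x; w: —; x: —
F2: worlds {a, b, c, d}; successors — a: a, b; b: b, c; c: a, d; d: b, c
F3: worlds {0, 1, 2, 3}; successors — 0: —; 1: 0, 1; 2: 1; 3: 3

F2

Frame correspondent (Sahlqvist): ∀x ∃y Rxy — i.e. seriality.
F1: fails — world w has no successor.
F2: ✓.
F3: fails — world 0 has no successor.
Valid on: F2.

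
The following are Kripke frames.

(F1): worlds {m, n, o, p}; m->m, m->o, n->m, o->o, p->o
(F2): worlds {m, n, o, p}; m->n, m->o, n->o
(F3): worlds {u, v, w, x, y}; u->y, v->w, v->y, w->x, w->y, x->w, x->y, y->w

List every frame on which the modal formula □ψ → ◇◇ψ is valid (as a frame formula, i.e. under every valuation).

Frame correspondent (Sahlqvist): ∀x ∃w (xRw ∧ xR²w) — i.e. a generalized confluence (Geach) condition.
(F1): ✓.
(F2): fails — at n but no w with nRw and nR²w.
(F3): fails — at u but no t with uRt and uR²t.
Valid on: (F1).

(F1)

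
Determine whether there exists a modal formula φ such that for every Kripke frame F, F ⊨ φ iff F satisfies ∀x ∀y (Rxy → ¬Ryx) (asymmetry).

Not definable by any modal formula

If a class were modally definable it would be closed under surjective bounded morphisms (Goldblatt–Thomason).
The 5-cycle (worlds 0,1,2,3,4 with 0→1→2→3→4→0) is asymmetric. Mapping every world to a single reflexive point • is a surjective bounded morphism, and the reflexive point is not asymmetric (R•• but asymmetry requires ¬R••).
So the class is not modally definable.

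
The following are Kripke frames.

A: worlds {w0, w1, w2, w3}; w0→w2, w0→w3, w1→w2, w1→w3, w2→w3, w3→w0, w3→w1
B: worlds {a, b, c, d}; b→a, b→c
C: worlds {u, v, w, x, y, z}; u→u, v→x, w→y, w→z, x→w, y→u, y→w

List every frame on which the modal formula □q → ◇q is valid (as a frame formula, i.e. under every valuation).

A

This is the axiom for seriality; its first-order frame correspondent is ∀x ∃y Rxy.
A: condition met.
B: fails — world a has no successor.
C: fails — world z has no successor.
Valid on: A.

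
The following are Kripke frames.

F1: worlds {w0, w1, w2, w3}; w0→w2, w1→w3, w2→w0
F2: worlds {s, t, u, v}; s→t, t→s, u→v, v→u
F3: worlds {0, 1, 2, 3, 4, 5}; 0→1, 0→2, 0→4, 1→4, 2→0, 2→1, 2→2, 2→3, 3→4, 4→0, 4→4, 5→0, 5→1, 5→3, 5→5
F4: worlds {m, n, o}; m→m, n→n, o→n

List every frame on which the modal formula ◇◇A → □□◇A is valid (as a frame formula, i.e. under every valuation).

Frame correspondent (Sahlqvist): ∀x ∀y ∀z ((xR²y ∧ xR²z) → ∃w (y = w ∧ zRw)) — i.e. a generalized confluence (Geach) condition.
F1: fails — w0R²w0, w0R²w0 but no w with w0=w and w0Rw.
F2: fails — sR²s, sR²s but no w with s=w and sRw.
F3: fails — 0R²0, 0R²0 but no w with 0=w and 0Rw.
F4: condition met.

F4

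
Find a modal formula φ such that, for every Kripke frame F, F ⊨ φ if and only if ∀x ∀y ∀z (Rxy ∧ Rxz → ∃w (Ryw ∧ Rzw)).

A defining formula is ◇□r → □◇r (the .2 axiom).
Suppose ◇□r→□◇r is valid. Take Rxy, Rxz and set V(r)={w : Ryw}. Then □r at y so ◇□r at x, so □◇r at x, so ◇r at z, giving w with Rzw and Ryw.

◇□r → □◇r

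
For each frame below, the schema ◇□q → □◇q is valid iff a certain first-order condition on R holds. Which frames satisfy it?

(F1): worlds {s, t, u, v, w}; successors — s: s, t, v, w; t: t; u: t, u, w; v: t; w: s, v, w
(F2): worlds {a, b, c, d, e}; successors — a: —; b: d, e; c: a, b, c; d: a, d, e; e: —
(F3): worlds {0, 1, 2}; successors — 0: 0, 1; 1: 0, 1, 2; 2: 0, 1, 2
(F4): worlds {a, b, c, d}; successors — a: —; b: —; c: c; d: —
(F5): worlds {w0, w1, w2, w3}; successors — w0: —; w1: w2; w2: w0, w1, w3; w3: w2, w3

(F3), (F4)

Frame correspondent (Sahlqvist): ∀x ∀y ∀z (Rxy ∧ Rxz → ∃w (Ryw ∧ Rzw)) — i.e. convergence.
(F1): fails — Rsv and Rsw but v and w have no common successor.
(F2): fails — Rbe and Rbe but e and e have no common successor.
(F3): satisfies the condition.
(F4): satisfies the condition.
(F5): fails — Rw2w1 and Rw2w0 but w1 and w0 have no common successor.
Valid on: (F3), (F4).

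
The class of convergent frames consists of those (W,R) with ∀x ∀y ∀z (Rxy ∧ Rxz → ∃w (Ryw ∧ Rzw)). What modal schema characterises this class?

The condition is convergence. The .2 schema ◇□p → □◇p defines it.

◇□p → □◇p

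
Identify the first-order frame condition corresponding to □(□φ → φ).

Shift-reflexivity

Suppose □(□φ→φ) is valid. Take Rxy and set V(φ)={w : Ryw}. Then at y, □φ holds; since □(□φ→φ) at x, □φ→φ at y, so φ at y, i.e. Ryy.
Conversely, any frame satisfying ∀x ∀y (Rxy → Ryy) validates the schema.
So the correspondent is shift-reflexivity.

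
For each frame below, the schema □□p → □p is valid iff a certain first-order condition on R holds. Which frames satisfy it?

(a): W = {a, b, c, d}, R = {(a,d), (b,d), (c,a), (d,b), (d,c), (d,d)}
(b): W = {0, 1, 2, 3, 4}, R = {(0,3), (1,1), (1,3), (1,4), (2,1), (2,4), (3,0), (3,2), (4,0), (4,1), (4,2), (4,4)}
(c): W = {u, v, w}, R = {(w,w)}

Frame correspondent (Sahlqvist): ∀x ∀y (Rxy → ∃z (Rxz ∧ Rzy)) — i.e. density.
(a): fails — Rca but no z with Rcz and Rza.
(b): fails — R32 but no z with R3z and Rz2.
(c): holds.
Valid on: (c).

(c)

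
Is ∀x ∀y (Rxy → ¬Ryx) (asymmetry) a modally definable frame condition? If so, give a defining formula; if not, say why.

If a class were modally definable it would be closed under surjective bounded morphisms (Goldblatt–Thomason).
The 5-cycle (worlds s,t,u,v,w with s→t→u→v→w→s) is asymmetric. Mapping every world to a single reflexive point • is a surjective bounded morphism, and the reflexive point is not asymmetric (R•• but asymmetry requires ¬R••).
So the class is not modally definable.

Not modally definable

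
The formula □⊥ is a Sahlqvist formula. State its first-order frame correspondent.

emptiness of R: ∀x ∀y ¬Rxy

This is the Ver axiom.
Its frame correspondent is emptiness of R — ∀x ∀y ¬Rxy.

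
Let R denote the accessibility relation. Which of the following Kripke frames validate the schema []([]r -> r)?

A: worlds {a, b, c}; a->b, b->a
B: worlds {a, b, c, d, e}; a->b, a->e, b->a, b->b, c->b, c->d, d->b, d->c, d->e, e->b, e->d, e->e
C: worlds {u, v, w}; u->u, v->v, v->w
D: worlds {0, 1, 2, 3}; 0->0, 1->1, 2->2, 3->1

This is the axiom for shift-reflexivity; its first-order frame correspondent is forall x forall y (Rxy -> Ryy).
A: fails — Rab but not Rbb.
B: fails — Rcd but not Rdd.
C: fails — Rvw but not Rww.
D: satisfies the condition.

D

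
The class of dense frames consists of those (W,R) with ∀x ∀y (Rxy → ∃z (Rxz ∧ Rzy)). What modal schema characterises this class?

□□ψ → □ψ

A defining formula is □□ψ → □ψ (the C4 axiom).
Suppose □□ψ→□ψ is valid. Take Rxy and set V(ψ)={w : xR²w}. Then □□ψ at x, so □ψ at x, so ψ at y, i.e. ∃z(Rxz∧Rzy).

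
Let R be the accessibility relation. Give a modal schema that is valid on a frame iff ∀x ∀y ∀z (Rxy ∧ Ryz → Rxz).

This is transitivity; the standard corresponding axiom is 4: □s → □□s.

□s → □□s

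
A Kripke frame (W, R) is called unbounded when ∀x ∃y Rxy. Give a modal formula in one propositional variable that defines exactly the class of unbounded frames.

□r → ◇r

The condition is seriality. The D schema □r → ◇r defines it.
Suppose □r→◇r is valid. At any x set V(r)=W. Then □r at x, so ◇r at x, so x has a successor.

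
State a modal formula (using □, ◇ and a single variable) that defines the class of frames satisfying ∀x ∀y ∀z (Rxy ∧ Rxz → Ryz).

◇r → □◇r

The condition is the Euclidean property. The 5 schema ◇r → □◇r defines it.
Suppose ◇r→□◇r is valid. Take Rxy, Rxz and set V(r)={y}. Then ◇r at x, so □◇r at x, so ◇r at z, so some w with Rzw has r; w=y, i.e. Rzy. By symmetry of the argument, Ryz.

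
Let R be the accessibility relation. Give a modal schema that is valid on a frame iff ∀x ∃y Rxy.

□ψ → ◇ψ

The condition is seriality. The D schema □ψ → ◇ψ defines it.
Suppose □ψ→◇ψ is valid. At any x set V(ψ)=W. Then □ψ at x, so ◇ψ at x, so x has a successor.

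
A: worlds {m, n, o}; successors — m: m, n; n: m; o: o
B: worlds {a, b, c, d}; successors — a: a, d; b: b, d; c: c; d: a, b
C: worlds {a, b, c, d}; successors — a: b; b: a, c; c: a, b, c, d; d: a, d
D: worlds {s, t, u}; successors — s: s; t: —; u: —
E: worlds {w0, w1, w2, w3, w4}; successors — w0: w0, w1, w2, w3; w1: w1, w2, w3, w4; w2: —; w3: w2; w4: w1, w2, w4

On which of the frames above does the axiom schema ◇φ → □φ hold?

D

The schema corresponds to partial functionality: ∀x ∀y ∀z (Rxy ∧ Rxz → y = z).
A: fails — m sees both m and n.
B: fails — a sees both a and d.
C: fails — b sees both a and c.
D: ✓.
E: fails — w0 sees both w0 and w1.
Valid on: D.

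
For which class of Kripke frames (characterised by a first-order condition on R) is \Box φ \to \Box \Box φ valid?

This is the 4 axiom.
It corresponds to transitivity: \forall x \forall y \forall z (Rxy \wedge Ryz \to Rxz).

transitivity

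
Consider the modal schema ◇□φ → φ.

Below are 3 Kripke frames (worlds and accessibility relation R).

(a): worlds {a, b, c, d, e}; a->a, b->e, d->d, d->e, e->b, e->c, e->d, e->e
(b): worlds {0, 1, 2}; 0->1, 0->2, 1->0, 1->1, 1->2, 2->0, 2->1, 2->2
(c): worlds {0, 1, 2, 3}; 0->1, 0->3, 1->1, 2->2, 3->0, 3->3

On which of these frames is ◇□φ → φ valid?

(b)

This is the axiom for symmetry; its first-order frame correspondent is ∀x ∀y (Rxy → Ryx).
(a): fails — Rec but not Rce.
(b): holds.
(c): fails — R01 but not R10.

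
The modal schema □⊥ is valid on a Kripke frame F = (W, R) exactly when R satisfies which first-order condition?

emptiness of R

□⊥ is valid iff no world has any successor (otherwise □⊥ fails at any world with one).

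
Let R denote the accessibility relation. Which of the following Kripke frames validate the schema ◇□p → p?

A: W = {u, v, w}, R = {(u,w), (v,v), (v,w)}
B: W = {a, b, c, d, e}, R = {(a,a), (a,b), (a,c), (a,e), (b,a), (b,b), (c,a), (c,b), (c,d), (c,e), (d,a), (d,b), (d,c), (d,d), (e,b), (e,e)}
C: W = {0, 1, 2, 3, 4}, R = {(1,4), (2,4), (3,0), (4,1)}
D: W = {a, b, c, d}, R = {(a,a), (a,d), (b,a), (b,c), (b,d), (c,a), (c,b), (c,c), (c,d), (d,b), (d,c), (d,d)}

The schema corresponds to symmetry: ∀x ∀y (Rxy → Ryx).
A: fails — Ruw but not Rwu.
B: fails — Reb but not Rbe.
C: fails — R30 but not R03.
D: fails — Rba but not Rab.

none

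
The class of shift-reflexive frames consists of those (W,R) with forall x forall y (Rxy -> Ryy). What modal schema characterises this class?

This is shift-reflexivity; the standard corresponding axiom is T□: □(□q → q).
Suppose □(□q→q) is valid. Take Rxy and set V(q)={w : Ryw}. Then at y, □q holds; since □(□q→q) at x, □q→q at y, so q at y, i.e. Ryy.

□(□q → q)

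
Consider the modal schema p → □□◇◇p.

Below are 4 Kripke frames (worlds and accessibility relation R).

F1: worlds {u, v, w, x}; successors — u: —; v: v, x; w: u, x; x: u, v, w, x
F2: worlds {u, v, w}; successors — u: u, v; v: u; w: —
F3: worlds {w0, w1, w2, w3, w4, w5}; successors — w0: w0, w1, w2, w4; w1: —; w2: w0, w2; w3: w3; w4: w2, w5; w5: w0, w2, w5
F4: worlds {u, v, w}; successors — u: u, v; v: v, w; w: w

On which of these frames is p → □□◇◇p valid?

The schema corresponds to a generalized confluence (Geach) condition: ∀x ∀z (xR²z → ∃w (x = w ∧ zR²w)).
F1: fails — vR²u but no t with v=t and uR²t.
F2: satisfies the condition.
F3: fails — w0R²w1 but no w with w0=w and w1R²w.
F4: fails — uR²v but no t with u=t and vR²t.

F2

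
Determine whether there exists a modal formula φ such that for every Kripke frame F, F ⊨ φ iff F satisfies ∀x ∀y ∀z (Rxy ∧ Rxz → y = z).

Yes — defined by ◇r → □r

This is a Sahlqvist condition; the CD axiom ◇r → □r defines it.
Suppose ◇r→□r is valid. Take Rxy, Rxz and set V(r)={y}. Then ◇r at x, so □r at x, so r at z, i.e. z=y.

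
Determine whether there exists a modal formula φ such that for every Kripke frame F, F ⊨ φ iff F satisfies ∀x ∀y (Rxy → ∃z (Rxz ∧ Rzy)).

The condition is density. A defining modal formula is □□p → □p.
Suppose □□p→□p is valid. Take Rxy and set V(p)={w : xR²w}. Then □□p at x, so □p at x, so p at y, i.e. ∃z(Rxz∧Rzy).

Definable; □□p → □p defines it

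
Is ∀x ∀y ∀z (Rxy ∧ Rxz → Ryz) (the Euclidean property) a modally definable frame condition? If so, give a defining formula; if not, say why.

Yes: it is the Euclidean property, defined by the 5 schema ◇r → □◇r.
Suppose ◇r→□◇r is valid. Take Rxy, Rxz and set V(r)={y}. Then ◇r at x, so □◇r at x, so ◇r at z, so some w with Rzw has r; w=y, i.e. Rzy. By symmetry of the argument, Ryz.

Yes, by ◇r → □◇r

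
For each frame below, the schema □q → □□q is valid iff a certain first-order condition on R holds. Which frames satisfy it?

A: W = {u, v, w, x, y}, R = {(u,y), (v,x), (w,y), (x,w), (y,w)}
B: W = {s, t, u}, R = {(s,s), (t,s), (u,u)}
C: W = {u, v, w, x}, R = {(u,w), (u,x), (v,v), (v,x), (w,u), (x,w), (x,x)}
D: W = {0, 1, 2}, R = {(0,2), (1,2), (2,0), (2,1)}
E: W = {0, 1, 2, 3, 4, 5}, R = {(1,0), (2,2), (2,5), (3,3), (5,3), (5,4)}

B

Frame correspondent (Sahlqvist): ∀x ∀y ∀z (Rxy ∧ Ryz → Rxz) — i.e. transitivity.
A: fails — Rxw and Rwy but not Rxy.
B: holds.
C: fails — Rxw and Rwu but not Rxu.
D: fails — R12 and R20 but not R10.
E: fails — R25 and R53 but not R23.
Valid on: B.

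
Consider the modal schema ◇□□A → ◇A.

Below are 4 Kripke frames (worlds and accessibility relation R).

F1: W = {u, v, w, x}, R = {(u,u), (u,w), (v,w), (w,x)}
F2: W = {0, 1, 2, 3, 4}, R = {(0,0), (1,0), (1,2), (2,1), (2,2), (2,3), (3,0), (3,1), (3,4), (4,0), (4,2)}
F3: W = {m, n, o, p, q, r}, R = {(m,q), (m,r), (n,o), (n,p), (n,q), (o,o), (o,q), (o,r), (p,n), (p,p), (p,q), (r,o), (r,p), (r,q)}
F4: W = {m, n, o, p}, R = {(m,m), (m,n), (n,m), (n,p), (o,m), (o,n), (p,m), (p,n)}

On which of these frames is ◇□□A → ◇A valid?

This is the axiom for a generalized confluence (Geach) condition; its first-order frame correspondent is ∀x ∀y (xRy → ∃w (yR²w ∧ xRw)).
F1: fails — uRw but no t with wR²t and uRt.
F2: condition met.
F3: fails — mRq but no w with qR²w and mRw.
F4: condition met.

F2, F4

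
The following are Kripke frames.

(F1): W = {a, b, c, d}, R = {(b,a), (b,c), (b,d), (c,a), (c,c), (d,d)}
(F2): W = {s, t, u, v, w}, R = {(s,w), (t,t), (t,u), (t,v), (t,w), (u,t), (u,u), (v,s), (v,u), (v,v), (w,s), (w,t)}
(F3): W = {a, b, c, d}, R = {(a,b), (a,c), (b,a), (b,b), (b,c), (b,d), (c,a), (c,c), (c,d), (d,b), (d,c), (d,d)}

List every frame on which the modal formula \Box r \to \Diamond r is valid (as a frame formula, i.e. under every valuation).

(F2), (F3)

The schema corresponds to seriality: \forall x \exists y Rxy.
(F1): fails — world a has no successor.
(F2): holds.
(F3): holds.
Valid on: (F2), (F3).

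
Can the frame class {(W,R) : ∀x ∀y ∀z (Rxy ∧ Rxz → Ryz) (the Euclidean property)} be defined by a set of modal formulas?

Yes — defined by ◇r → □◇r

The condition is the Euclidean property. A defining modal formula is ◇r → □◇r.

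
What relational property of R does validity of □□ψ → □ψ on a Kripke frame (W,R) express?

Suppose □□ψ→□ψ is valid. Take Rxy and set V(ψ)={w : xR²w}. Then □□ψ at x, so □ψ at x, so ψ at y, i.e. ∃z(Rxz∧Rzy).

density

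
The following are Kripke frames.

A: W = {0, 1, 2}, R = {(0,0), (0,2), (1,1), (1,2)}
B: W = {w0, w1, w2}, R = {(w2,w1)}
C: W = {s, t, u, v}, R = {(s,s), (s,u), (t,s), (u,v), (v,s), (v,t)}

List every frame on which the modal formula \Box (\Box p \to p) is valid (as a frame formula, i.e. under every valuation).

none

Frame correspondent (Sahlqvist): \forall x \forall y (Rxy \to Ryy) — i.e. shift-reflexivity.
A: fails — R12 but not R22.
B: fails — Rw2w1 but not Rw1w1.
C: fails — Ruv but not Rvv.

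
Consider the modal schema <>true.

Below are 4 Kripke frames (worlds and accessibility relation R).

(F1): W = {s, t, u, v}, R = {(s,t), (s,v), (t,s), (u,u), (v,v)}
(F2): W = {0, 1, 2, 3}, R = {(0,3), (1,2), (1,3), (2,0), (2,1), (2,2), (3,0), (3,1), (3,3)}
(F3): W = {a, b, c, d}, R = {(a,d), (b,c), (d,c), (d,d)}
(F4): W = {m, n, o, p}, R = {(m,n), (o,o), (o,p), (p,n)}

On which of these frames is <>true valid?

This is the axiom for seriality; its first-order frame correspondent is forall x exists y Rxy.
(F1): condition met.
(F2): condition met.
(F3): fails — world c has no successor.
(F4): fails — world n has no successor.
Valid on: (F1), (F2).

(F1), (F2)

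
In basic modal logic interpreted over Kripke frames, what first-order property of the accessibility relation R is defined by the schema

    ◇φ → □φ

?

Partial functionality

Suppose ◇φ→□φ is valid. Take Rxy, Rxz and set V(φ)={y}. Then ◇φ at x, so □φ at x, so φ at z, i.e. z=y.
Conversely, any frame satisfying ∀x ∀y ∀z (Rxy ∧ Rxz → y = z) validates the schema.
Frame condition: ∀x ∀y ∀z (Rxy ∧ Rxz → y = z).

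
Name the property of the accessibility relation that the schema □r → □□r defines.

This schema is the 4 axiom.
It corresponds to transitivity: ∀x ∀y ∀z (Rxy ∧ Ryz → Rxz).

Transitivity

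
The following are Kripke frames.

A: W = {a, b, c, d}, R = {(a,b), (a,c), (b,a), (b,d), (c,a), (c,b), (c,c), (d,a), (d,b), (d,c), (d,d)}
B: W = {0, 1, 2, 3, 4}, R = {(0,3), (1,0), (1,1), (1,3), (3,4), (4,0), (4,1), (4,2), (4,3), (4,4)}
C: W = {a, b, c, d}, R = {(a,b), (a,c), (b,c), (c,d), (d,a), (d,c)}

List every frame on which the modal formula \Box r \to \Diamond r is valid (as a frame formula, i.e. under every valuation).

Frame correspondent (Sahlqvist): \forall x \exists y Rxy — i.e. seriality.
A: ✓.
B: fails — world 2 has no successor.
C: ✓.
Valid on: A, C.

A, C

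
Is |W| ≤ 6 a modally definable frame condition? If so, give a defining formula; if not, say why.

Not modally definable

Any modally definable frame class is closed under disjoint unions.
Any modal formula valid on each of 7 disjoint one-world frames is valid on their disjoint union (validity is preserved under disjoint unions). Each one-world frame has |W|=1≤6, but the union has |W|=7.
Hence having at most 6 worlds is not modally definable.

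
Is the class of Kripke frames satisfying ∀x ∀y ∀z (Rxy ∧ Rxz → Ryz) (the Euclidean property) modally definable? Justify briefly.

This is a Sahlqvist condition; the 5 axiom ◇p → □◇p defines it.
Suppose ◇p→□◇p is valid. Take Rxy, Rxz and set V(p)={y}. Then ◇p at x, so □◇p at x, so ◇p at z, so some w with Rzw has p; w=y, i.e. Rzy. By symmetry of the argument, Ryz.

Yes — defined by ◇p → □◇p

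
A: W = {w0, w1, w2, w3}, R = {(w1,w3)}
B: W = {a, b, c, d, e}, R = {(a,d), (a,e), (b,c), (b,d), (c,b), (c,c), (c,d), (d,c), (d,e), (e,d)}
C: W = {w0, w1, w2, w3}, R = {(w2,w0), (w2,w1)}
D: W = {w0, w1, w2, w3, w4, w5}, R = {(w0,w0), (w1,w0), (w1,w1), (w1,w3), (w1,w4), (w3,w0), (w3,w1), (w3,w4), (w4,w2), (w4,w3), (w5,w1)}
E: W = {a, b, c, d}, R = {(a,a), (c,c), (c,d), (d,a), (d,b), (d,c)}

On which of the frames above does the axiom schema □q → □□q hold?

The schema corresponds to transitivity: ∀x ∀y ∀z (Rxy ∧ Ryz → Rxz).
A: condition met.
B: fails — Rbc and Rcb but not Rbb.
C: condition met.
D: fails — Rw3w1 and Rw1w3 but not Rw3w3.
E: fails — Rcd and Rdb but not Rcb.

A, C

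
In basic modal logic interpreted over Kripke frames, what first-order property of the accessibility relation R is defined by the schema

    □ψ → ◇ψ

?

seriality: ∀x ∃y Rxy

This schema is the D axiom.
Its frame correspondent is seriality — ∀x ∃y Rxy.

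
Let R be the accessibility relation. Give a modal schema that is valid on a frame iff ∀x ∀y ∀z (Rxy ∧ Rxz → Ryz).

The condition is the Euclidean property. The 5 schema ◇q → □◇q defines it.
Suppose ◇q→□◇q is valid. Take Rxy, Rxz and set V(q)={y}. Then ◇q at x, so □◇q at x, so ◇q at z, so some w with Rzw has q; w=y, i.e. Rzy. By symmetry of the argument, Ryz.

◇q → □◇q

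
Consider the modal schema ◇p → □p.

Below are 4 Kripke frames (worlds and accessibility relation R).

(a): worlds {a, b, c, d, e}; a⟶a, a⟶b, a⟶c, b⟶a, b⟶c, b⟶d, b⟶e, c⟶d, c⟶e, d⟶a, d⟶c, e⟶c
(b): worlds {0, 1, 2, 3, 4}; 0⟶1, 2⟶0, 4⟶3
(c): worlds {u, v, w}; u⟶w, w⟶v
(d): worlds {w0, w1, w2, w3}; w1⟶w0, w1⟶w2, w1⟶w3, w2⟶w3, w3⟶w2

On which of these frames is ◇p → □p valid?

This is the axiom for partial functionality; its first-order frame correspondent is ∀x ∀y ∀z (Rxy ∧ Rxz → y = z).
(a): fails — a sees both a and b.
(b): satisfies the condition.
(c): satisfies the condition.
(d): fails — w1 sees both w0 and w2.
Valid on: (b), (c).

(b), (c)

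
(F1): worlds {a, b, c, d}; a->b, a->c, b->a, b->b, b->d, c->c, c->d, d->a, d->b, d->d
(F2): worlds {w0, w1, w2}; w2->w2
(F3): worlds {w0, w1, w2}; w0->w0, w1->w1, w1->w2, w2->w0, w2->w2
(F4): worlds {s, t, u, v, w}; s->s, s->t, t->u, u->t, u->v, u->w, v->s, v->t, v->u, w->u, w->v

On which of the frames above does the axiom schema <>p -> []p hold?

(F2)

This is the axiom for partial functionality; its first-order frame correspondent is forall x forall y forall z (Rxy & Rxz -> y = z).
(F1): fails — a sees both b and c.
(F2): satisfies the condition.
(F3): fails — w1 sees both w1 and w2.
(F4): fails — s sees both s and t.
Valid on: (F2).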